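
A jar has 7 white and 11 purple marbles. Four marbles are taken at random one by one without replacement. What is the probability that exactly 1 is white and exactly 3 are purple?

77/204

Unordered draws without replacement: count favorable combinations over C(18,4).
Favorable = C(7,1) · C(11,3) = 1155; total = C(18,4) = 3060.
P = 1155/3060 = 77/204 ≈ 0.3775.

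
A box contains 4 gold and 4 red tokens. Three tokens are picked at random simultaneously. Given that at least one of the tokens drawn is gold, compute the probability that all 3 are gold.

1/13

P(all 3 gold) = C(4,3)/C(8,3) = 1/14; P(at least one gold) = 1 − C(4,3)/C(8,3) = 13/14.
Since 'all 3 gold' ⊆ 'at least one gold', P(all 3 | at least one) = 1/14 / 13/14 = 1/13 ≈ 0.0769.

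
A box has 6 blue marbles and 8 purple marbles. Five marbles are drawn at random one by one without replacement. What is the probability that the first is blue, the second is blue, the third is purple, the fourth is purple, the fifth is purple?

Multiply the conditional probability of each draw in order, without replacement, so each draw removes one from its color and from the total.
P = (6/14) · (5/13) · (8/12) · (7/11) · (6/10) = 6/143 ≈ 0.0420.

6/143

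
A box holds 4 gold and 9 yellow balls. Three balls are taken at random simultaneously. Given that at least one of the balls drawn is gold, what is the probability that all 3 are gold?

P(all 3 gold) = C(4,3)/C(13,3) = 2/143; P(at least one gold) = 1 − C(9,3)/C(13,3) = 101/143.
Since 'all 3 gold' ⊆ 'at least one gold', P(all 3 | at least one) = 2/143 / 101/143 = 2/101 ≈ 0.0198.

2/101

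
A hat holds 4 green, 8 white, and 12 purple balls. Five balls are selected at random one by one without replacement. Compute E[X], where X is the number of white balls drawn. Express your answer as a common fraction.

By linearity of expectation, E[X] = Σ P(draw i is white); by symmetry each draw (even without replacement) has P(white) = 8/24.
E[X] = 5 · 8/24 = 5/3 ≈ 1.6667.

5/3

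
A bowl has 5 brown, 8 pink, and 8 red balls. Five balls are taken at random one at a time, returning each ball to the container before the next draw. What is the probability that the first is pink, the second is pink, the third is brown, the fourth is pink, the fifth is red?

20480/4084101

Multiply the conditional probability of each draw in order, with replacement (the composition resets each draw).
P = (8/21) · (8/21) · (5/21) · (8/21) · (8/21) = 20480/4084101 ≈ 0.0050.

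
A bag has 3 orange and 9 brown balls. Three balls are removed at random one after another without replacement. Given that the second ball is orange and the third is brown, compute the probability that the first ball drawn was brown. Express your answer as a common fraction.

4/5

P(first=brown and the second ball is orange and the third is brown) = (9/12)·(3/11)·(8/10) = 9/55.
P(E) = Σ over first color = 9/220 + 9/55 = 9/44.
By Bayes, P(first=brown | E) = 9/55 / 9/44 = 4/5 ≈ 0.8000.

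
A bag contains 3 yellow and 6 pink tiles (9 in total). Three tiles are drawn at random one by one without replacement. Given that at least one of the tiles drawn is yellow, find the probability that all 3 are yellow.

1/64

P(all 3 yellow) = C(3,3)/C(9,3) = 1/84; P(at least one yellow) = 1 − C(6,3)/C(9,3) = 16/21.
Since 'all 3 yellow' ⊆ 'at least one yellow', P(all 3 | at least one) = 1/84 / 16/21 = 1/64 ≈ 0.0156.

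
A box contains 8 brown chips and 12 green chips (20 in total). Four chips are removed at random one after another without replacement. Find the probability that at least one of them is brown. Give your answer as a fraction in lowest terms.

Use the complement: P(at least one brown) = 1 − P(no brown).
P(none) = C(12,4)/C(20,4) = 495/4845.
So P = 1 − 495/4845 = 290/323 ≈ 0.8978.

290/323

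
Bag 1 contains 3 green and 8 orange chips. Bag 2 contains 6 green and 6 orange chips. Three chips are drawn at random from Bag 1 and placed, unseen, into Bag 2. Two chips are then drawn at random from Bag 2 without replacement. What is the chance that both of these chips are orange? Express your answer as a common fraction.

Condition on how many of the transferred chips are orange (from Bag 1: 8 orange of 11; then Bag 2 has 15 total).
  0 orange: C(8,0)C(3,3)/C(11,3) = 1/165; then P = C(6,2)/C(15,2) = 1/7
  1 orange: C(8,1)C(3,2)/C(11,3) = 8/55; then P = C(7,2)/C(15,2) = 1/5
  2 orange: C(8,2)C(3,1)/C(11,3) = 28/55; then P = C(8,2)/C(15,2) = 4/15
  3 orange: C(8,3)C(3,0)/C(11,3) = 56/165; then P = C(9,2)/C(15,2) = 12/35
P(both orange) = 543/1925 ≈ 0.2821.

543/1925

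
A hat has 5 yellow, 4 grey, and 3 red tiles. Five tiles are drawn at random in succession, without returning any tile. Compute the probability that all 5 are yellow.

Unordered draws without replacement: count favorable combinations over C(12,5).
Favorable = C(5,5) · C(4,0) · C(3,0) = 1; total = C(12,5) = 792.
P = 1/792 = 1/792 ≈ 0.0013.

1/792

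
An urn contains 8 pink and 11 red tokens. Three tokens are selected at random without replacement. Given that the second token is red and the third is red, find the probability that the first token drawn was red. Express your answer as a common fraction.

9/17

P(first=red and the second token is red and the third is red) = (11/19)·(10/18)·(9/17) = 55/323.
P(E) = Σ over first color = 440/2907 + 55/323 = 55/171.
By Bayes, P(first=red | E) = 55/323 / 55/171 = 9/17 ≈ 0.5294.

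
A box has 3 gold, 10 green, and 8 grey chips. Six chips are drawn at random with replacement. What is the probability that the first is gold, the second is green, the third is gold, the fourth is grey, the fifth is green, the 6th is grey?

Multiply the conditional probability of each draw in order, with replacement (the composition resets each draw).
P = (3/21) · (10/21) · (3/21) · (8/21) · (10/21) · (8/21) = 6400/9529569 ≈ 0.0007.

6400/9529569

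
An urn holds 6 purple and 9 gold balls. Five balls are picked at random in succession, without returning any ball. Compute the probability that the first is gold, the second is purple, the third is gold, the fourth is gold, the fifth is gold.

36/715

Multiply the conditional probability of each draw in order, without replacement, so each draw removes one from its color and from the total.
P = (9/15) · (6/14) · (8/13) · (7/12) · (6/11) = 36/715 ≈ 0.0503.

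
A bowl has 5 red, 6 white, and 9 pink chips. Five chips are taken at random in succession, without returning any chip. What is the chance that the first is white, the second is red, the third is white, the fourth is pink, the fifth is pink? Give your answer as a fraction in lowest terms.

15/2584

Multiply the conditional probability of each draw in order, without replacement, so each draw removes one from its color and from the total.
P = (6/20) · (5/19) · (5/18) · (9/17) · (8/16) = 15/2584 ≈ 0.0058.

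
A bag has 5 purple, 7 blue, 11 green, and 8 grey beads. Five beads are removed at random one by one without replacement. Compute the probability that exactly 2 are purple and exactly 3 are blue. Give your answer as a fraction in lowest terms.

Unordered draws without replacement: count favorable combinations over C(31,5).
Favorable = C(5,2) · C(7,3) · C(11,0) · C(8,0) = 350; total = C(31,5) = 169911.
P = 350/169911 = 50/24273 ≈ 0.0021.

50/24273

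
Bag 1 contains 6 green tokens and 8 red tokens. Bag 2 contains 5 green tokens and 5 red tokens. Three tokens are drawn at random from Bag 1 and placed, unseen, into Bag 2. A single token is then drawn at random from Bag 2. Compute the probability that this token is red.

Condition on how many of the transferred tokens are red (from Bag 1: 8 red of 14; then Bag 2 has 13 total).
  0 red: C(8,0)C(6,3)/C(14,3) = 5/91; then P = 5/13
  1 red: C(8,1)C(6,2)/C(14,3) = 30/91; then P = 6/13
  2 red: C(8,2)C(6,1)/C(14,3) = 6/13; then P = 7/13
  3 red: C(8,3)C(6,0)/C(14,3) = 2/13; then P = 8/13
P(red from Bag 2) = 47/91 ≈ 0.5165.

47/91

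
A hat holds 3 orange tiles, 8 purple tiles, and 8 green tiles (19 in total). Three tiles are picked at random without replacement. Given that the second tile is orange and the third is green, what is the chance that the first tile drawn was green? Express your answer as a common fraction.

7/17

P(first=green and the second tile is orange and the third is green) = (8/19)·(3/18)·(7/17) = 28/969.
P(E) = Σ over first color = 8/969 + 32/969 + 28/969 = 4/57.
By Bayes, P(first=green | E) = 28/969 / 4/57 = 7/17 ≈ 0.4118.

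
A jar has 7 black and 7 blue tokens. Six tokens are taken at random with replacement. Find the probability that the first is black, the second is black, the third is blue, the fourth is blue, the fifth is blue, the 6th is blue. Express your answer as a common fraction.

Multiply the conditional probability of each draw in order, with replacement (the composition resets each draw).
P = (7/14) · (7/14) · (7/14) · (7/14) · (7/14) · (7/14) = 1/64 ≈ 0.0156.

1/64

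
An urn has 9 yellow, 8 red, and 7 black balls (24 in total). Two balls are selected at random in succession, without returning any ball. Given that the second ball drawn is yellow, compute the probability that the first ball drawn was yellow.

P(first=yellow and the second ball drawn is yellow) = (9/24)·(8/23) = 3/23.
P(the second ball drawn is yellow) = Σ over first color = 3/23 + 3/23 + 21/184 = 3/8.
By Bayes, P(first=yellow | the second ball drawn is yellow) = 3/23 / 3/8 = 8/23 ≈ 0.3478.

8/23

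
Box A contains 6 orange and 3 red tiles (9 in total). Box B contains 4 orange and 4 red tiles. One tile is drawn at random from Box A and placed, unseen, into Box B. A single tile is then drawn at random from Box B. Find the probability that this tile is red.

Condition on how many of the transferred tiles are red (from Box A: 3 red of 9; then Box B has 9 total).
  0 red: C(3,0)C(6,1)/C(9,1) = 2/3; then P = 4/9
  1 red: C(3,1)C(6,0)/C(9,1) = 1/3; then P = 5/9
P(red from Box B) = 13/27 ≈ 0.4815.

13/27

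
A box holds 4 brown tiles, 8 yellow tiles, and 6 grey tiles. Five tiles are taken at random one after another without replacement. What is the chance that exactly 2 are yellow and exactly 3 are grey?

Unordered draws without replacement: count favorable combinations over C(18,5).
Favorable = C(4,0) · C(8,2) · C(6,3) = 560; total = C(18,5) = 8568.
P = 560/8568 = 10/153 ≈ 0.0654.

10/153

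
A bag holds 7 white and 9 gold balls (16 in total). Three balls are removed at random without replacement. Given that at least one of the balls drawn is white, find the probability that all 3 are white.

P(all 3 white) = C(7,3)/C(16,3) = 1/16; P(at least one white) = 1 − C(9,3)/C(16,3) = 17/20.
Since 'all 3 white' ⊆ 'at least one white', P(all 3 | at least one) = 1/16 / 17/20 = 5/68 ≈ 0.0735.

5/68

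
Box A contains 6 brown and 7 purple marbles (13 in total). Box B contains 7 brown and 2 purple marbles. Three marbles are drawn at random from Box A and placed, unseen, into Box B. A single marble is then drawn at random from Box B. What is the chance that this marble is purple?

Condition on how many of the transferred marbles are purple (from Box A: 7 purple of 13; then Box B has 12 total).
  0 purple: C(7,0)C(6,3)/C(13,3) = 10/143; then P = 2/12
  1 purple: C(7,1)C(6,2)/C(13,3) = 105/286; then P = 3/12
  2 purple: C(7,2)C(6,1)/C(13,3) = 63/143; then P = 4/12
  3 purple: C(7,3)C(6,0)/C(13,3) = 35/286; then P = 5/12
P(purple from Box B) = 47/156 ≈ 0.3013.

47/156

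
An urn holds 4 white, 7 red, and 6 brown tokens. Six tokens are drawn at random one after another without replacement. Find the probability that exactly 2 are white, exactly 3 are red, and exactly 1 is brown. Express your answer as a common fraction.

45/442

Unordered draws without replacement: count favorable combinations over C(17,6).
Favorable = C(4,2) · C(7,3) · C(6,1) = 1260; total = C(17,6) = 12376.
P = 1260/12376 = 45/442 ≈ 0.1018.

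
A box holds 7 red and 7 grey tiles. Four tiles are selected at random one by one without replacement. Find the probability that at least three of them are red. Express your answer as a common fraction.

40/143

Sum the hypergeometric tail for j = 3,…,4 red tiles.
Favorable = C(7,3)·C(7,1) + C(7,4)·C(7,0) = 280; total = C(14,4) = 1001.
P = 280/1001 = 40/143 ≈ 0.2797.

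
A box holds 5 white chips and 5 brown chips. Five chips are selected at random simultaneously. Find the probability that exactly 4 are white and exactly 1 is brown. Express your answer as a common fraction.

25/252

Unordered draws without replacement: count favorable combinations over C(10,5).
Favorable = C(5,4) · C(5,1) = 25; total = C(10,5) = 252.
P = 25/252 = 25/252 ≈ 0.0992.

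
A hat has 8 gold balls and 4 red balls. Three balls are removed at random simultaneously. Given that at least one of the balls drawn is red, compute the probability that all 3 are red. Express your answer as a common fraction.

1/41

P(all 3 red) = C(4,3)/C(12,3) = 1/55; P(at least one red) = 1 − C(8,3)/C(12,3) = 41/55.
Since 'all 3 red' ⊆ 'at least one red', P(all 3 | at least one) = 1/55 / 41/55 = 1/41 ≈ 0.0244.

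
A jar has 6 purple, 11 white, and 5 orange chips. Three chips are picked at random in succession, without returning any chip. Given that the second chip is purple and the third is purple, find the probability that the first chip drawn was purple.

P(first=purple and the second chip is purple and the third is purple) = (6/22)·(5/21)·(4/20) = 1/77.
P(E) = Σ over first color = 1/77 + 1/28 + 5/308 = 5/77.
By Bayes, P(first=purple | E) = 1/77 / 5/77 = 1/5 ≈ 0.2000.

1/5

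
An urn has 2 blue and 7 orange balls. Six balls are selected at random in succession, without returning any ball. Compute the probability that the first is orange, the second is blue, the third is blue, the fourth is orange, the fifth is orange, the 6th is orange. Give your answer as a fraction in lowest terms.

1/36

Multiply the conditional probability of each draw in order, without replacement, so each draw removes one from its color and from the total.
P = (7/9) · (2/8) · (1/7) · (6/6) · (5/5) · (4/4) = 1/36 ≈ 0.0278.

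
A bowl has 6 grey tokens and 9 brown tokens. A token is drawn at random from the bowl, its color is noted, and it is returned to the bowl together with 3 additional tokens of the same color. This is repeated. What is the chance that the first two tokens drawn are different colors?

Either brown then grey, or grey then brown; after the first draw the total is 18.
P = (9/15)·(6/18) + (6/15)·(9/18) = 2/5 ≈ 0.4000.

2/5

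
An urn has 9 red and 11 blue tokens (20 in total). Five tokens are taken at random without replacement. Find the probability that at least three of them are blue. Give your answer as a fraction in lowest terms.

Sum the hypergeometric tail for j = 3,…,5 blue tokens.
Favorable = C(11,3)·C(9,2) + C(11,4)·C(9,1) + C(11,5)·C(9,0) = 9372; total = C(20,5) = 15504.
P = 9372/15504 = 781/1292 ≈ 0.6045.

781/1292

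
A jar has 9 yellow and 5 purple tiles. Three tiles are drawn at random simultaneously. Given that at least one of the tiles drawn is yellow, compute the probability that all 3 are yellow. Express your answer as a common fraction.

14/59

P(all 3 yellow) = C(9,3)/C(14,3) = 3/13; P(at least one yellow) = 1 − C(5,3)/C(14,3) = 177/182.
Since 'all 3 yellow' ⊆ 'at least one yellow', P(all 3 | at least one) = 3/13 / 177/182 = 14/59 ≈ 0.2373.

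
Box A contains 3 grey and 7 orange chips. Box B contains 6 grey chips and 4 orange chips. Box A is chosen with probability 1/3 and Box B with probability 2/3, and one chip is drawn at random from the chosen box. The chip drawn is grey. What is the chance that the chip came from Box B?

4/5

P(grey | Box A) = 3/10; P(grey | Box B) = 3/5.
P(grey) = 1/3·3/10 + 2/3·3/5 = 1/2.
By Bayes' rule, P(Box B | grey) = 2/5 / 1/2 = 4/5 ≈ 0.8000.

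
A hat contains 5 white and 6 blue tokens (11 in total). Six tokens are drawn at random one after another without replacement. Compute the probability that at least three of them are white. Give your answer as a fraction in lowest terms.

281/462

Sum the hypergeometric tail for j = 3,…,5 white tokens.
Favorable = C(5,3)·C(6,3) + C(5,4)·C(6,2) + C(5,5)·C(6,1) = 281; total = C(11,6) = 462.
P = 281/462 = 281/462 ≈ 0.6082.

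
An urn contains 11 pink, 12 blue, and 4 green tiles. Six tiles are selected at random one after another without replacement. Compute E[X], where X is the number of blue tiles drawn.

By linearity of expectation, E[X] = Σ P(draw i is blue); by symmetry each draw (even without replacement) has P(blue) = 12/27.
E[X] = 6 · 12/27 = 8/3 ≈ 2.6667.

8/3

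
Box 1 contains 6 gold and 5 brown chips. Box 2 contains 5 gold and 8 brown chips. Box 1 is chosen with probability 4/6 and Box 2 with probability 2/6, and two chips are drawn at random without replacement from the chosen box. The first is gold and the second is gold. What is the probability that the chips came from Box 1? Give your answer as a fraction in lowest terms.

P(E | Box 1) = 3/11; P(E | Box 2) = 5/39.
P(E) = 2/3·3/11 + 1/3·5/39 = 289/1287.
By Bayes' rule, P(Box 1 | E) = 2/11 / 289/1287 = 234/289 ≈ 0.8097.

234/289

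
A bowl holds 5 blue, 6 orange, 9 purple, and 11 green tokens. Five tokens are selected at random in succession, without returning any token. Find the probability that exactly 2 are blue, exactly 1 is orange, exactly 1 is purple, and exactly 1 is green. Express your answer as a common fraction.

Unordered draws without replacement: count favorable combinations over C(31,5).
Favorable = C(5,2) · C(6,1) · C(9,1) · C(11,1) = 5940; total = C(31,5) = 169911.
P = 5940/169911 = 220/6293 ≈ 0.0350.

220/6293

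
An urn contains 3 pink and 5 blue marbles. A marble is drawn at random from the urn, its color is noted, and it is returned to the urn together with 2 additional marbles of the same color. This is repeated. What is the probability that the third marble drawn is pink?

3/8

Sum over the four possibilities for the first two draws (pink/not-pink each), tracking how the pink count and total change by +2 per draw.
P(third is pink) = 3/8 ≈ 0.3750. (In a Pólya urn every draw has the same marginal probability 3/8.)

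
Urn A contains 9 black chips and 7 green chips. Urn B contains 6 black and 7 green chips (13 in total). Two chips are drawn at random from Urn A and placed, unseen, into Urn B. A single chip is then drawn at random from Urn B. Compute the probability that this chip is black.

19/40

Condition on how many of the transferred chips are black (from Urn A: 9 black of 16; then Urn B has 15 total).
  0 black: C(9,0)C(7,2)/C(16,2) = 7/40; then P = 6/15
  1 black: C(9,1)C(7,1)/C(16,2) = 21/40; then P = 7/15
  2 black: C(9,2)C(7,0)/C(16,2) = 3/10; then P = 8/15
P(black from Urn B) = 19/40 ≈ 0.4750.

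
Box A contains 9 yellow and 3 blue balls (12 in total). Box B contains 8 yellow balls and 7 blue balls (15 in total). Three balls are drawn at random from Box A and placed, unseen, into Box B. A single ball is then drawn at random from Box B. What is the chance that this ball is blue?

31/72

Condition on how many of the transferred balls are blue (from Box A: 3 blue of 12; then Box B has 18 total).
  0 blue: C(3,0)C(9,3)/C(12,3) = 21/55; then P = 7/18
  1 blue: C(3,1)C(9,2)/C(12,3) = 27/55; then P = 8/18
  2 blue: C(3,2)C(9,1)/C(12,3) = 27/220; then P = 9/18
  3 blue: C(3,3)C(9,0)/C(12,3) = 1/220; then P = 10/18
P(blue from Box B) = 31/72 ≈ 0.4306.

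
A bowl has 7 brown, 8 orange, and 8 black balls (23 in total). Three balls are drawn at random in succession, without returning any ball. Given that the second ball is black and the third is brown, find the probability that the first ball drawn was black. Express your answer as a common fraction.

P(first=black and the second ball is black and the third is brown) = (8/23)·(7/22)·(7/21) = 28/759.
P(E) = Σ over first color = 8/253 + 32/759 + 28/759 = 28/253.
By Bayes, P(first=black | E) = 28/759 / 28/253 = 1/3 ≈ 0.3333.

1/3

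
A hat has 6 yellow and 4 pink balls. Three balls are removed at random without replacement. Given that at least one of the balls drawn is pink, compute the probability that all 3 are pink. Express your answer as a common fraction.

P(all 3 pink) = C(4,3)/C(10,3) = 1/30; P(at least one pink) = 1 − C(6,3)/C(10,3) = 5/6.
Since 'all 3 pink' ⊆ 'at least one pink', P(all 3 | at least one) = 1/30 / 5/6 = 1/25 ≈ 0.0400.

1/25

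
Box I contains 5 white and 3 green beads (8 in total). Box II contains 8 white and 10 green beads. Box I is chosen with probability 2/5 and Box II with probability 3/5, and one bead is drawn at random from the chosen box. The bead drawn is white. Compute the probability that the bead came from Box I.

15/31

P(white | Box I) = 5/8; P(white | Box II) = 4/9.
P(white) = 2/5·5/8 + 3/5·4/9 = 31/60.
By Bayes' rule, P(Box I | white) = 1/4 / 31/60 = 15/31 ≈ 0.4839.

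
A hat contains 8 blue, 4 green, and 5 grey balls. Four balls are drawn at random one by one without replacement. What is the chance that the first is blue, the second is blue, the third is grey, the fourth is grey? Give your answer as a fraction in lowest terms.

Multiply the conditional probability of each draw in order, without replacement, so each draw removes one from its color and from the total.
P = (8/17) · (7/16) · (5/15) · (4/14) = 1/51 ≈ 0.0196.

1/51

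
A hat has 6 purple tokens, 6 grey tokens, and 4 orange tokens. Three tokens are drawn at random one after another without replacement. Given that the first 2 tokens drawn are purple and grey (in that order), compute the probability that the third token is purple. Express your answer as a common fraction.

After removing 1 purple, 1 grey, the hat has 5 purple out of 14 remaining.
P(third is purple | given) = 5/14 ≈ 0.3571.

5/14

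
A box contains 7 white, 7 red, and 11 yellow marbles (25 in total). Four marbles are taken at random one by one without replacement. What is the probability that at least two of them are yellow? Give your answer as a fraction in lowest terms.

Sum the hypergeometric tail for j = 2,…,4 yellow marbles.
Favorable = C(11,2)·C(14,2) + C(11,3)·C(14,1) + C(11,4)·C(14,0) = 7645; total = C(25,4) = 12650.
P = 7645/12650 = 139/230 ≈ 0.6043.

139/230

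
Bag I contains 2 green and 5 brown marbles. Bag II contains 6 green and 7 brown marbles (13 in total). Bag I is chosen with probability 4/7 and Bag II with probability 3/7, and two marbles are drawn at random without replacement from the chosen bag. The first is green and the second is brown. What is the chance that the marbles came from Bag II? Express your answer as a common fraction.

441/961

P(E | Bag I) = 5/21; P(E | Bag II) = 7/26.
P(E) = 4/7·5/21 + 3/7·7/26 = 961/3822.
By Bayes' rule, P(Bag II | E) = 3/26 / 961/3822 = 441/961 ≈ 0.4589.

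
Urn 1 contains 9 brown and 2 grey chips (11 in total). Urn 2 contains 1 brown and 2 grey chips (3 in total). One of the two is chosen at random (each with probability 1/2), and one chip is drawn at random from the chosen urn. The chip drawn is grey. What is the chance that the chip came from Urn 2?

11/14

P(grey | Urn 1) = 2/11; P(grey | Urn 2) = 2/3.
P(grey) = 1/2·2/11 + 1/2·2/3 = 14/33.
By Bayes' rule, P(Urn 2 | grey) = 1/3 / 14/33 = 11/14 ≈ 0.7857.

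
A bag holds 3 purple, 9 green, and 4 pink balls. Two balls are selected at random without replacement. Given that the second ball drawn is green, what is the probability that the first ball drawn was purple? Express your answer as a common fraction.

1/5

P(first=purple and the second ball drawn is green) = (3/16)·(9/15) = 9/80.
P(the second ball drawn is green) = Σ over first color = 9/80 + 3/10 + 3/20 = 9/16.
By Bayes, P(first=purple | the second ball drawn is green) = 9/80 / 9/16 = 1/5 ≈ 0.2000.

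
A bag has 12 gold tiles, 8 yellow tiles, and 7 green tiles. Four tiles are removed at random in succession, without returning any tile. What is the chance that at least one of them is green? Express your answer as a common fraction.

Use the complement: P(at least one green) = 1 − P(no green).
P(none) = C(20,4)/C(27,4) = 4845/17550.
So P = 1 − 4845/17550 = 847/1170 ≈ 0.7239.

847/1170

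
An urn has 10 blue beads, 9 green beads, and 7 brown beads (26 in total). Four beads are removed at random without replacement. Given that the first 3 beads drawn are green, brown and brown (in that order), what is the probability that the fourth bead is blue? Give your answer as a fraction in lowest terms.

10/23

After removing 1 green, 2 brown, the urn has 10 blue out of 23 remaining.
P(fourth is blue | given) = 10/23 ≈ 0.4348.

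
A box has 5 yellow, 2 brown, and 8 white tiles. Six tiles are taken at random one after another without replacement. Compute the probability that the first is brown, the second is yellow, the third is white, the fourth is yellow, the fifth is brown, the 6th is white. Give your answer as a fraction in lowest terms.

Multiply the conditional probability of each draw in order, without replacement, so each draw removes one from its color and from the total.
P = (2/15) · (5/14) · (8/13) · (4/12) · (1/11) · (7/10) = 4/6435 ≈ 0.0006.

4/6435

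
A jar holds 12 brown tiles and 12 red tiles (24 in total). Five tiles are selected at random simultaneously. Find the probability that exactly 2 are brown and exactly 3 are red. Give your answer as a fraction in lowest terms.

55/161

Unordered draws without replacement: count favorable combinations over C(24,5).
Favorable = C(12,2) · C(12,3) = 14520; total = C(24,5) = 42504.
P = 14520/42504 = 55/161 ≈ 0.3416.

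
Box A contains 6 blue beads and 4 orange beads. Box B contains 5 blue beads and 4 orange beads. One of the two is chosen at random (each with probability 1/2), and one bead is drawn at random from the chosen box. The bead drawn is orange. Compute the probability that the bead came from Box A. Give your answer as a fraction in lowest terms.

P(orange | Box A) = 2/5; P(orange | Box B) = 4/9.
P(orange) = 1/2·2/5 + 1/2·4/9 = 19/45.
By Bayes' rule, P(Box A | orange) = 1/5 / 19/45 = 9/19 ≈ 0.4737.

9/19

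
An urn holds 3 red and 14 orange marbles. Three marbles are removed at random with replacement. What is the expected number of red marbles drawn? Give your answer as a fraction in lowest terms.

9/17

By linearity of expectation, E[X] = Σ P(draw i is red); each independent draw has P(red) = 3/17.
E[X] = 3 · 3/17 = 9/17 ≈ 0.5294.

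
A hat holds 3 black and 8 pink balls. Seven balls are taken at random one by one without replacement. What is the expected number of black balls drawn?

By linearity of expectation, E[X] = Σ P(draw i is black); by symmetry each draw (even without replacement) has P(black) = 3/11.
E[X] = 7 · 3/11 = 21/11 ≈ 1.9091.

21/11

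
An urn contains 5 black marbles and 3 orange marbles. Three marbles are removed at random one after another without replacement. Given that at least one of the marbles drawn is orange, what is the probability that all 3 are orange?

P(all 3 orange) = C(3,3)/C(8,3) = 1/56; P(at least one orange) = 1 − C(5,3)/C(8,3) = 23/28.
Since 'all 3 orange' ⊆ 'at least one orange', P(all 3 | at least one) = 1/56 / 23/28 = 1/46 ≈ 0.0217.

1/46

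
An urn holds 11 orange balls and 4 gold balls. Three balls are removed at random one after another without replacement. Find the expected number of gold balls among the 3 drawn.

By linearity of expectation, E[X] = Σ P(draw i is gold); by symmetry each draw (even without replacement) has P(gold) = 4/15.
E[X] = 3 · 4/15 = 4/5 ≈ 0.8000.

4/5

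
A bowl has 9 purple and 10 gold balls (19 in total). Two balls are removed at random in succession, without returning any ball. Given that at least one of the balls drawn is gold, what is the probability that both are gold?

P(both gold) = C(10,2)/C(19,2) = 5/19; P(at least one gold) = 1 − C(9,2)/C(19,2) = 15/19.
Since 'both gold' ⊆ 'at least one gold', P(both | at least one) = 5/19 / 15/19 = 1/3 ≈ 0.3333.

1/3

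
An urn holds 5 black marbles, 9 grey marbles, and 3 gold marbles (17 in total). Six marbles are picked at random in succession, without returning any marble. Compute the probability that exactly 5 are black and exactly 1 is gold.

3/12376

Unordered draws without replacement: count favorable combinations over C(17,6).
Favorable = C(5,5) · C(9,0) · C(3,1) = 3; total = C(17,6) = 12376.
P = 3/12376 = 3/12376 ≈ 0.0002.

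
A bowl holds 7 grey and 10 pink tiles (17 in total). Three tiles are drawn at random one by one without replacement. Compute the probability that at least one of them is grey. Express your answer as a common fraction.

14/17

Use the complement: P(at least one grey) = 1 − P(no grey).
P(none) = C(10,3)/C(17,3) = 120/680.
So P = 1 − 120/680 = 14/17 ≈ 0.8235.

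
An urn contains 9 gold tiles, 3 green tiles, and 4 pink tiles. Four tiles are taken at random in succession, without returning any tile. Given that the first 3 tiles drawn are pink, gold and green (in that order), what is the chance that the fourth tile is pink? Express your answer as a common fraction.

3/13

After removing 1 gold, 1 green, 1 pink, the urn has 3 pink out of 13 remaining.
P(fourth is pink | given) = 3/13 ≈ 0.2308.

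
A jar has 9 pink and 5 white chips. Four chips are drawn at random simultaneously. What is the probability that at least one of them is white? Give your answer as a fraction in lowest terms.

Use the complement: P(at least one white) = 1 − P(no white).
P(none) = C(9,4)/C(14,4) = 126/1001.
So P = 1 − 126/1001 = 125/143 ≈ 0.8741.

125/143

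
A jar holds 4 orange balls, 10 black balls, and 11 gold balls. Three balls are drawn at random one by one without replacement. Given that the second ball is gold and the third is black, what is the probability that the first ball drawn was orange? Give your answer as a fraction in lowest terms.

P(first=orange and the second ball is gold and the third is black) = (4/25)·(11/24)·(10/23) = 11/345.
P(E) = Σ over first color = 11/345 + 33/460 + 11/138 = 11/60.
By Bayes, P(first=orange | E) = 11/345 / 11/60 = 4/23 ≈ 0.1739.

4/23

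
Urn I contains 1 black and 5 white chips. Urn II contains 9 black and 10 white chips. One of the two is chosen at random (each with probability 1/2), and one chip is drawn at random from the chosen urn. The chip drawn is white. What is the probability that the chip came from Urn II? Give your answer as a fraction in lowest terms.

12/31

P(white | Urn I) = 5/6; P(white | Urn II) = 10/19.
P(white) = 1/2·5/6 + 1/2·10/19 = 155/228.
By Bayes' rule, P(Urn II | white) = 5/19 / 155/228 = 12/31 ≈ 0.3871.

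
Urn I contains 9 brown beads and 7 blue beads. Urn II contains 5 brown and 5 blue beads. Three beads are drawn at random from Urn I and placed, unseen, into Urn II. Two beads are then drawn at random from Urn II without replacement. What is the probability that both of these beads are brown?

Condition on how many of the transferred beads are brown (from Urn I: 9 brown of 16; then Urn II has 13 total).
  0 brown: C(9,0)C(7,3)/C(16,3) = 1/16; then P = C(5,2)/C(13,2) = 5/39
  1 brown: C(9,1)C(7,2)/C(16,3) = 27/80; then P = C(6,2)/C(13,2) = 5/26
  2 brown: C(9,2)C(7,1)/C(16,3) = 9/20; then P = C(7,2)/C(13,2) = 7/26
  3 brown: C(9,3)C(7,0)/C(16,3) = 3/20; then P = C(8,2)/C(13,2) = 14/39
P(both brown) = 119/480 ≈ 0.2479.

119/480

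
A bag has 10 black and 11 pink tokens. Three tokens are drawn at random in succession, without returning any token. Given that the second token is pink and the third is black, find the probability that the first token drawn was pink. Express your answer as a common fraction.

10/19

P(first=pink and the second token is pink and the third is black) = (11/21)·(10/20)·(10/19) = 55/399.
P(E) = Σ over first color = 33/266 + 55/399 = 11/42.
By Bayes, P(first=pink | E) = 55/399 / 11/42 = 10/19 ≈ 0.5263.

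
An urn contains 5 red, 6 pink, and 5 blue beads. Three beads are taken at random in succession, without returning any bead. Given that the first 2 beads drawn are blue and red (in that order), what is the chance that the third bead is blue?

After removing 1 red, 1 blue, the urn has 4 blue out of 14 remaining.
P(third is blue | given) = 4/14 = 2/7 ≈ 0.2857.

2/7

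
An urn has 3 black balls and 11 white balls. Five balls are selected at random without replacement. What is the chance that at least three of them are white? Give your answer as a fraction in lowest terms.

177/182

Sum the hypergeometric tail for j = 3,…,5 white balls.
Favorable = C(11,3)·C(3,2) + C(11,4)·C(3,1) + C(11,5)·C(3,0) = 1947; total = C(14,5) = 2002.
P = 1947/2002 = 177/182 ≈ 0.9725.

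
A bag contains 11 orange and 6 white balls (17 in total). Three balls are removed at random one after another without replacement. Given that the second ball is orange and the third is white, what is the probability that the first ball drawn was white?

P(first=white and the second ball is orange and the third is white) = (6/17)·(11/16)·(5/15) = 11/136.
P(E) = Σ over first color = 11/68 + 11/136 = 33/136.
By Bayes, P(first=white | E) = 11/136 / 33/136 = 1/3 ≈ 0.3333.

1/3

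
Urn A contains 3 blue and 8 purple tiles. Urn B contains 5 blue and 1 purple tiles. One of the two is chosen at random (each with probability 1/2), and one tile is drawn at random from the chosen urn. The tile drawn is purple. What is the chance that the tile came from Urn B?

P(purple | Urn A) = 8/11; P(purple | Urn B) = 1/6.
P(purple) = 1/2·8/11 + 1/2·1/6 = 59/132.
By Bayes' rule, P(Urn B | purple) = 1/12 / 59/132 = 11/59 ≈ 0.1864.

11/59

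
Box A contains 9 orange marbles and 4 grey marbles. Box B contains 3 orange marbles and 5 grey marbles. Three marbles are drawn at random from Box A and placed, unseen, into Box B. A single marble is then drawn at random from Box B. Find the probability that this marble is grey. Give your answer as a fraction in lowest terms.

Condition on how many of the transferred marbles are grey (from Box A: 4 grey of 13; then Box B has 11 total).
  0 grey: C(4,0)C(9,3)/C(13,3) = 42/143; then P = 5/11
  1 grey: C(4,1)C(9,2)/C(13,3) = 72/143; then P = 6/11
  2 grey: C(4,2)C(9,1)/C(13,3) = 27/143; then P = 7/11
  3 grey: C(4,3)C(9,0)/C(13,3) = 2/143; then P = 8/11
P(grey from Box B) = 7/13 ≈ 0.5385.

7/13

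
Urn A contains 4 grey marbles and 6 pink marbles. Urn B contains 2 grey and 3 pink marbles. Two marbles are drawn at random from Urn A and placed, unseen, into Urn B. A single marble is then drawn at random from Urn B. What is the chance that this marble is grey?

Condition on how many of the transferred marbles are grey (from Urn A: 4 grey of 10; then Urn B has 7 total).
  0 grey: C(4,0)C(6,2)/C(10,2) = 1/3; then P = 2/7
  1 grey: C(4,1)C(6,1)/C(10,2) = 8/15; then P = 3/7
  2 grey: C(4,2)C(6,0)/C(10,2) = 2/15; then P = 4/7
P(grey from Urn B) = 2/5 ≈ 0.4000.

2/5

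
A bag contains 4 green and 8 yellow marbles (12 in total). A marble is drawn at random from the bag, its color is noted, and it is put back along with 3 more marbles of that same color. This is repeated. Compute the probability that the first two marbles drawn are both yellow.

After a yellow draw the bag holds 11 yellow out of 15.
P = (8/12)·(11/15) = 22/45 ≈ 0.4889.

22/45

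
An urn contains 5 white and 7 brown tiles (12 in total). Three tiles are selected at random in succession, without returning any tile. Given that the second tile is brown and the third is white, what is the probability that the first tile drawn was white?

2/5

P(first=white and the second tile is brown and the third is white) = (5/12)·(7/11)·(4/10) = 7/66.
P(E) = Σ over first color = 7/66 + 7/44 = 35/132.
By Bayes, P(first=white | E) = 7/66 / 35/132 = 2/5 ≈ 0.4000.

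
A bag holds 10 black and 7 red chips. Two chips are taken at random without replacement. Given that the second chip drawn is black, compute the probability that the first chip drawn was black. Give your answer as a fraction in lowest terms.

9/16

P(first=black and the second chip drawn is black) = (10/17)·(9/16) = 45/136.
P(the second chip drawn is black) = Σ over first color = 45/136 + 35/136 = 10/17.
By Bayes, P(first=black | the second chip drawn is black) = 45/136 / 10/17 = 9/16 ≈ 0.5625.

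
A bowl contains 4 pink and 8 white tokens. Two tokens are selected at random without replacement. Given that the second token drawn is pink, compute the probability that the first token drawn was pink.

3/11

P(first=pink and the second token drawn is pink) = (4/12)·(3/11) = 1/11.
P(the second token drawn is pink) = Σ over first color = 1/11 + 8/33 = 1/3.
By Bayes, P(first=pink | the second token drawn is pink) = 1/11 / 1/3 = 3/11 ≈ 0.2727.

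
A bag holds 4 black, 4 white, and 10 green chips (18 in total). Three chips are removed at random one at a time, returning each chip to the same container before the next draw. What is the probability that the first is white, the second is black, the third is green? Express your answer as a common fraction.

20/729

Multiply the conditional probability of each draw in order, with replacement (the composition resets each draw).
P = (4/18) · (4/18) · (10/18) = 20/729 ≈ 0.0274.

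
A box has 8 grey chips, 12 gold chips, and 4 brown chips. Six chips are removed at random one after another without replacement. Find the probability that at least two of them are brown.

Sum the hypergeometric tail for j = 2,…,4 brown chips.
Favorable = C(4,2)·C(20,4) + C(4,3)·C(20,3) + C(4,4)·C(20,2) = 33820; total = C(24,6) = 134596.
P = 33820/134596 = 445/1771 ≈ 0.2513.

445/1771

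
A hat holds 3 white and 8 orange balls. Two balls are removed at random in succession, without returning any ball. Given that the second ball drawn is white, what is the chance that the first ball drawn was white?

P(first=white and the second ball drawn is white) = (3/11)·(2/10) = 3/55.
P(the second ball drawn is white) = Σ over first color = 3/55 + 12/55 = 3/11.
By Bayes, P(first=white | the second ball drawn is white) = 3/55 / 3/11 = 1/5 ≈ 0.2000.

1/5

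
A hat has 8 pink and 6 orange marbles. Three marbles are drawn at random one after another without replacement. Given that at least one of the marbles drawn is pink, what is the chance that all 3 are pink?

7/43

P(all 3 pink) = C(8,3)/C(14,3) = 2/13; P(at least one pink) = 1 − C(6,3)/C(14,3) = 86/91.
Since 'all 3 pink' ⊆ 'at least one pink', P(all 3 | at least one) = 2/13 / 86/91 = 7/43 ≈ 0.1628.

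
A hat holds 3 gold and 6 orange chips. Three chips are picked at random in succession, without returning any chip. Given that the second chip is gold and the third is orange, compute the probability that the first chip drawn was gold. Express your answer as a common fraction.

P(first=gold and the second chip is gold and the third is orange) = (3/9)·(2/8)·(6/7) = 1/14.
P(E) = Σ over first color = 1/14 + 5/28 = 1/4.
By Bayes, P(first=gold | E) = 1/14 / 1/4 = 2/7 ≈ 0.2857.

2/7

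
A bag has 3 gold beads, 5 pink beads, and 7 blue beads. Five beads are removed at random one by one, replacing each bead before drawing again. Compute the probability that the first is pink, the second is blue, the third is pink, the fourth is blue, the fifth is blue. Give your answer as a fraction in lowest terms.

Multiply the conditional probability of each draw in order, with replacement (the composition resets each draw).
P = (5/15) · (7/15) · (5/15) · (7/15) · (7/15) = 343/30375 ≈ 0.0113.

343/30375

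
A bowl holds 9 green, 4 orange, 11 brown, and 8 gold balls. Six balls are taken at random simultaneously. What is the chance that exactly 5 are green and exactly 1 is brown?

11/7192

Unordered draws without replacement: count favorable combinations over C(32,6).
Favorable = C(9,5) · C(4,0) · C(11,1) · C(8,0) = 1386; total = C(32,6) = 906192.
P = 1386/906192 = 11/7192 ≈ 0.0015.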